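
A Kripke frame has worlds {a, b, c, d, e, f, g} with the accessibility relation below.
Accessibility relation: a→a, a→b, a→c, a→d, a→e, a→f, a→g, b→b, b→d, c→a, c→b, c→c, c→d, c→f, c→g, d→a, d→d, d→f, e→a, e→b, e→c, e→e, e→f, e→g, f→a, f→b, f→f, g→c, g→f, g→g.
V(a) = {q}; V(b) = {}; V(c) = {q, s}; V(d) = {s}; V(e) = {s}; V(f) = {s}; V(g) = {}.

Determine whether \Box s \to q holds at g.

At g: \Box s is false, q is false, so \Box s \to q is true.
  At g: \Box s requires s at every successor {c, f, g}.
    s fails at g, so \Box s is false at g.

Yes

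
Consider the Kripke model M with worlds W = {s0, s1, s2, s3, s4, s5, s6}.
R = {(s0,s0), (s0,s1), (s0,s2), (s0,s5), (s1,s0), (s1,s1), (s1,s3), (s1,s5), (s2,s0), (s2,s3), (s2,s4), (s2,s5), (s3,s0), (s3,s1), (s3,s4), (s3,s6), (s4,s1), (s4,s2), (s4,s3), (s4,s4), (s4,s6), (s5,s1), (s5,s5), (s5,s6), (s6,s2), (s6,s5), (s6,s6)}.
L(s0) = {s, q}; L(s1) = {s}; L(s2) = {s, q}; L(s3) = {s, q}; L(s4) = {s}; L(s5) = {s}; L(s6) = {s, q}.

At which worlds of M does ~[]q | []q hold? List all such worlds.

s0, s1, s2, s3, s4, s5, s6

Let φ = ~[]q | []q. Evaluate φ at each world:
  s0 (successors {s0, s1, s2, s5}): φ is true.
  s1 (successors {s0, s1, s3, s5}): φ is true.
  s2 (successors {s0, s3, s4, s5}): φ is true.
  s3 (successors {s0, s1, s4, s6}): φ is true.
  s4 (successors {s1, s2, s3, s4, s6}): φ is true.
  s5 (successors {s1, s5, s6}): φ is true.
  s6 (successors {s2, s5, s6}): φ is true.
For instance, at s4:
  At s4: ~[]q is true, []q is false, so ~[]q | []q is true.
    At s4: []q is false, so ~[]q is true.
      At s4: []q requires q at every successor {s1, s2, s3, s4, s6}.
        q fails at s1, so []q is false at s4.
    At s4: []q requires q at every successor {s1, s2, s3, s4, s6}.
      q fails at s1, so []q is false at s4.
Satisfying worlds: {s0, s1, s2, s3, s4, s5, s6}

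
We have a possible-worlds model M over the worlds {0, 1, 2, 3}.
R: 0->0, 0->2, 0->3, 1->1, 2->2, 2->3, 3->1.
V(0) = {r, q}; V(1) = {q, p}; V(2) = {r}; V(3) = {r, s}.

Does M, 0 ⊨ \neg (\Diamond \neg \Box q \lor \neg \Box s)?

No

At 0: \Diamond \neg \Box q \lor \neg \Box s is true, so \neg (\Diamond \neg \Box q \lor \neg \Box s) is false.
  At 0: \Diamond \neg \Box q is true, \neg \Box s is true, so \Diamond \neg \Box q \lor \neg \Box s is true.
    At 0: \Diamond \neg \Box q requires \neg \Box q at some successor in {0, 2, 3}.
      \neg \Box q holds at 0, so \Diamond \neg \Box q is true at 0.
    At 0: \Box s is false, so \neg \Box s is true.
      At 0: \Box s requires s at every successor {0, 2, 3}.
        s fails at 0, so \Box s is false at 0.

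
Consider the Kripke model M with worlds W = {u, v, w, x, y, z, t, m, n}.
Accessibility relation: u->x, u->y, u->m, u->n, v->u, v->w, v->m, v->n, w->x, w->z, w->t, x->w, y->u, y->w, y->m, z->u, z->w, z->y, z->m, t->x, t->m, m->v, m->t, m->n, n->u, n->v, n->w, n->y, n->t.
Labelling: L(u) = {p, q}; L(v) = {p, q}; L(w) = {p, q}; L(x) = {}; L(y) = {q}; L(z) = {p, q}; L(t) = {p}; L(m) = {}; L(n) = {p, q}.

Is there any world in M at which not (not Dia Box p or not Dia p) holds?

Recall that Box ψ holds at a world iff ψ holds at every accessible world, and Dia ψ holds iff ψ holds at some accessible world.
Let φ = not (not Dia Box p or not Dia p). Evaluate φ at each world:
  u (successors {x, y, m, n}): φ is true.
  v (successors {u, w, m, n}): φ is true.
  w (successors {x, z, t}): φ is true.
  x (successors {w}): φ is false.
  y (successors {u, w, m}): φ is true.
  z (successors {u, w, y, m}): φ is true.
  t (successors {x, m}): φ is false.
  m (successors {v, t, n}): φ is false.
  n (successors {u, v, w, y, t}): φ is false.
Detail at u (witness):
  At u: not Dia Box p or not Dia p is false, so not (not Dia Box p or not Dia p) is true.
    At u: not Dia Box p is false, not Dia p is false, so not Dia Box p or not Dia p is false.
      At u: Dia Box p is true, so not Dia Box p is false.
      At u: Dia p is true, so not Dia p is false.

Yes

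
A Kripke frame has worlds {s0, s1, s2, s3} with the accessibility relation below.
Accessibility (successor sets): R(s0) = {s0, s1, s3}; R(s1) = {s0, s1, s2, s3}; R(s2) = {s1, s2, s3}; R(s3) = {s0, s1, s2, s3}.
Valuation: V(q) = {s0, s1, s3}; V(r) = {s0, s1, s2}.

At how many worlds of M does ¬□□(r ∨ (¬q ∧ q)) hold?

4

Let φ = ¬□□(r ∨ (¬q ∧ q)). Evaluate φ at each world:
  s0 (successors {s0, s1, s3}): φ is true.
  s1 (successors {s0, s1, s2, s3}): φ is true.
  s2 (successors {s1, s2, s3}): φ is true.
  s3 (successors {s0, s1, s2, s3}): φ is true.
For instance, at s3:
  At s3: □□(r ∨ (¬q ∧ q)) is false, so ¬□□(r ∨ (¬q ∧ q)) is true.
    At s3: □□(r ∨ (¬q ∧ q)) requires □(r ∨ (¬q ∧ q)) at every successor {s0, s1, s2, s3}.
      □(r ∨ (¬q ∧ q)) fails at s0, so □□(r ∨ (¬q ∧ q)) is false at s3.
Satisfying worlds: {s0, s1, s2, s3}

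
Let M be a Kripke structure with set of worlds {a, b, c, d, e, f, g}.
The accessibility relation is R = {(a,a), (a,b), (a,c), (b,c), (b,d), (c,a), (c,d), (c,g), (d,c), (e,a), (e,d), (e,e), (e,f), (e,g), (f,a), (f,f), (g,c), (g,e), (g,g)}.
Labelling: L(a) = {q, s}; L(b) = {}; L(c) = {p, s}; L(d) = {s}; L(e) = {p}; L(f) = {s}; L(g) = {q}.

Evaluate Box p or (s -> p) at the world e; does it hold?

Yes

Recall that Box ψ holds at a world iff ψ holds at every accessible world, and Dia ψ holds iff ψ holds at some accessible world.
At e: Box p is false, s -> p is true, so Box p or (s -> p) is true.
  At e: Box p requires p at every successor {a, d, e, f, g}.
    p fails at a, so Box p is false at e.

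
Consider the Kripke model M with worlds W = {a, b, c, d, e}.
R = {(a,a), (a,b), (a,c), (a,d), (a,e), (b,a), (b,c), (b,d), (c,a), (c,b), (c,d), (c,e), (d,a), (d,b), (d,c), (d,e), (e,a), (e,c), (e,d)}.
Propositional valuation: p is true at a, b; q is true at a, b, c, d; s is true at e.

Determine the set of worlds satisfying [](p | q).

b, e

Let φ = [](p | q). Evaluate φ at each world:
  a (successors {a, b, c, d, e}): φ is false.
  b (successors {a, c, d}): φ is true.
  c (successors {a, b, d, e}): φ is false.
  d (successors {a, b, c, e}): φ is false.
  e (successors {a, c, d}): φ is true.
For instance, at a:
  At a: [](p | q) requires p | q at every successor {a, b, c, d, e}.
    p | q fails at e, so [](p | q) is false at a.
Satisfying worlds: {b, e}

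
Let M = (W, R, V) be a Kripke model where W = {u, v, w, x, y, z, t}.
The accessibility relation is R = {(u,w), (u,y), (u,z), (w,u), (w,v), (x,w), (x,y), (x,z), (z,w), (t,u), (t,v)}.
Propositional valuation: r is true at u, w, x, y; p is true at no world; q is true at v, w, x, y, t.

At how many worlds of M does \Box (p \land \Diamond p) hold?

2

Let φ = \Box (p \land \Diamond p). Evaluate φ at each world:
  u (successors {w, y, z}): φ is false.
  v (successors ∅): φ is true.
  w (successors {u, v}): φ is false.
  x (successors {w, y, z}): φ is false.
  y (successors ∅): φ is true.
  z (successors {w}): φ is false.
  t (successors {u, v}): φ is false.
For instance, at t:
  At t: \Box (p \land \Diamond p) requires p \land \Diamond p at every successor {u, v}.
    p \land \Diamond p fails at u, so \Box (p \land \Diamond p) is false at t.
      At u: p is false, \Diamond p is false, so p \land \Diamond p is false.
Satisfying worlds: {v, y}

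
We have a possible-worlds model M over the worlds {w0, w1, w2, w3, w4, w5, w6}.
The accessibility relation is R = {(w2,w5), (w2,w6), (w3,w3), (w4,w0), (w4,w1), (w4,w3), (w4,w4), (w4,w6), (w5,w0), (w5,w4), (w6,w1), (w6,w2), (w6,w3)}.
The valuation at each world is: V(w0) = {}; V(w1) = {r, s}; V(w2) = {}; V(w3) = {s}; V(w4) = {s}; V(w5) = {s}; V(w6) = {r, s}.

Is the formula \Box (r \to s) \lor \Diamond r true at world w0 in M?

At w0: \Box (r \to s) is true, \Diamond r is false, so \Box (r \to s) \lor \Diamond r is true.
  At w0: no accessible worlds, so \Box (r \to s) holds vacuously.
  At w0: no accessible worlds, so \Diamond r is false.

Yes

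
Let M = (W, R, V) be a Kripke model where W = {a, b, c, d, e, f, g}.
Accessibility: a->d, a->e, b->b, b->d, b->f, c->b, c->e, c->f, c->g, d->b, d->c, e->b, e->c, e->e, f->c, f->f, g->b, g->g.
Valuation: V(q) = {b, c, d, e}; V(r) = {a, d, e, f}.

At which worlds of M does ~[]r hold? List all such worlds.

Recall that []ψ holds at a world iff ψ holds at every accessible world, and <>ψ holds iff ψ holds at some accessible world.
Let φ = ~[]r. Evaluate φ at each world:
  a (successors {d, e}): φ is false.
  b (successors {b, d, f}): φ is true.
  c (successors {b, e, f, g}): φ is true.
  d (successors {b, c}): φ is true.
  e (successors {b, c, e}): φ is true.
  f (successors {c, f}): φ is true.
  g (successors {b, g}): φ is true.
For instance, at d:
  At d: []r is false, so ~[]r is true.
    At d: []r requires r at every successor {b, c}.
      r fails at b, so []r is false at d.
Satisfying worlds: {b, c, d, e, f, g}

b, c, d, e, f, g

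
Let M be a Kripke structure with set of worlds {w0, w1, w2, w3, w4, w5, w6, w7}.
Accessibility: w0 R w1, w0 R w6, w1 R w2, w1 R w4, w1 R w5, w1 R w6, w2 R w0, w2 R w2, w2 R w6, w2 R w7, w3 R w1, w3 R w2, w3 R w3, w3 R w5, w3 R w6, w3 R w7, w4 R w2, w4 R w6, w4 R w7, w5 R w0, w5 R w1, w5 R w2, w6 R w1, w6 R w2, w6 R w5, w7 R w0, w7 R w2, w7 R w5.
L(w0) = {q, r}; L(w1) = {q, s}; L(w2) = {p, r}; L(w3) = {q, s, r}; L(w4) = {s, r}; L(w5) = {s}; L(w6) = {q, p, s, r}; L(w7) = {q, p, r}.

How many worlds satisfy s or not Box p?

8

Let φ = s or not Box p. Evaluate φ at each world:
  w0 (successors {w1, w6}): φ is true.
  w1 (successors {w2, w4, w5, w6}): φ is true.
  w2 (successors {w0, w2, w6, w7}): φ is true.
  w3 (successors {w1, w2, w3, w5, w6, w7}): φ is true.
  w4 (successors {w2, w6, w7}): φ is true.
  w5 (successors {w0, w1, w2}): φ is true.
  w6 (successors {w1, w2, w5}): φ is true.
  w7 (successors {w0, w2, w5}): φ is true.
For instance, at w7:
  At w7: s is false, not Box p is true, so s or not Box p is true.
    At w7: Box p is false, so not Box p is true.
      At w7: Box p requires p at every successor {w0, w2, w5}.
        p fails at w0, so Box p is false at w7.
Satisfying worlds: {w0, w1, w2, w3, w4, w5, w6, w7}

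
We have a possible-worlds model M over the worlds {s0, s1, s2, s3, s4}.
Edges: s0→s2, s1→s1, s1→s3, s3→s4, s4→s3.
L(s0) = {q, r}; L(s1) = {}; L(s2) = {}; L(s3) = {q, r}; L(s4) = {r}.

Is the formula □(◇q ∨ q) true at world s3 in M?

At s3: □(◇q ∨ q) requires ◇q ∨ q at every successor {s4}.
    At s4: ◇q is true, q is false, so ◇q ∨ q is true.
      At s4: ◇q requires q at some successor in {s3}.
        q holds at s3, so ◇q is true at s4.
So □(◇q ∨ q) is true at s3.

Yes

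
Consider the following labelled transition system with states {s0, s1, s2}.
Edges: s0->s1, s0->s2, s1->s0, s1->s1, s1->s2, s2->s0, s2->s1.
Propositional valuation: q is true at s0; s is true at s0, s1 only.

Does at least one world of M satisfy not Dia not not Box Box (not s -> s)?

Yes

Let φ = not Dia not not Box Box (not s -> s). Evaluate φ at each world:
  s0 (successors {s1, s2}): φ is true.
  s1 (successors {s0, s1, s2}): φ is true.
  s2 (successors {s0, s1}): φ is true.
Detail at s0 (witness):
  At s0: Dia not not Box Box (not s -> s) is false, so not Dia not not Box Box (not s -> s) is true.
    At s0: Dia not not Box Box (not s -> s) requires not not Box Box (not s -> s) at some successor in {s1, s2}.
      At s1: not not Box Box (not s -> s) is false.
      At s2: not not Box Box (not s -> s) is false.
    So Dia not not Box Box (not s -> s) is false at s0.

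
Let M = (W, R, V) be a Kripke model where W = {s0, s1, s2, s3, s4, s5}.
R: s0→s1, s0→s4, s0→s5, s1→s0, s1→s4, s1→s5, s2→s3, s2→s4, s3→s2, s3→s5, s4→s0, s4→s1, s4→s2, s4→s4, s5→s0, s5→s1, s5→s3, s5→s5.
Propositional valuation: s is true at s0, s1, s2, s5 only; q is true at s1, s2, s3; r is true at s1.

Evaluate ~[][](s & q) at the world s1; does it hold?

Recall that []ψ holds at a world iff ψ holds at every accessible world, and <>ψ holds iff ψ holds at some accessible world.
At s1: [][](s & q) is false, so ~[][](s & q) is true.
  At s1: [][](s & q) requires [](s & q) at every successor {s0, s4, s5}.
    [](s & q) fails at s0, so [][](s & q) is false at s1.
      At s0: [](s & q) requires s & q at every successor {s1, s4, s5}.
        s & q fails at s4, so [](s & q) is false at s0.

Yes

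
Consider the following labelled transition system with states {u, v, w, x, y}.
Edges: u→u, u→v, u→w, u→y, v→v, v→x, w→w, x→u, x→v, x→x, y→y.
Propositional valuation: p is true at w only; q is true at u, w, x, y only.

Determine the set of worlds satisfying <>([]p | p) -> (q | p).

Let φ = <>([]p | p) -> (q | p). Evaluate φ at each world:
  u (successors {u, v, w, y}): φ is true.
  v (successors {v, x}): φ is true.
  w (successors {w}): φ is true.
  x (successors {u, v, x}): φ is true.
  y (successors {y}): φ is true.
For instance, at v:
  At v: <>([]p | p) is false, q | p is false, so <>([]p | p) -> (q | p) is true.
    At v: <>([]p | p) requires []p | p at some successor in {v, x}.
      At v: []p | p is false.
      At x: []p | p is false.
    So <>([]p | p) is false at v.
Satisfying worlds: {u, v, w, x, y}

u, v, w, x, y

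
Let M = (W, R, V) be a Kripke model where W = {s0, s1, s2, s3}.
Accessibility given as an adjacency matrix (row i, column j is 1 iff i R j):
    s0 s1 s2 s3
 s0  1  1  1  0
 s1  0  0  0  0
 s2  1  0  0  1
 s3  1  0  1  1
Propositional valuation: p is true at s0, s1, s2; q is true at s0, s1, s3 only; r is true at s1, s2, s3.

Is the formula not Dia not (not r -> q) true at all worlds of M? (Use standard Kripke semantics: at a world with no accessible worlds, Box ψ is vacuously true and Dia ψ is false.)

Recall that Dia ψ holds at a world iff ψ holds at some accessible world.
Let φ = not Dia not (not r -> q). Evaluate φ at each world:
  s0 (successors {s0, s1, s2}): φ is true.
  s1 (successors ∅): φ is true.
  s2 (successors {s0, s3}): φ is true.
  s3 (successors {s0, s2, s3}): φ is true.
For instance, at s0:
  At s0: Dia not (not r -> q) is false, so not Dia not (not r -> q) is true.
    At s0: Dia not (not r -> q) requires not (not r -> q) at some successor in {s0, s1, s2}.
      At s0: not (not r -> q) is false.
      At s1: not (not r -> q) is false.
      At s2: not (not r -> q) is false.
    So Dia not (not r -> q) is false at s0.

Yes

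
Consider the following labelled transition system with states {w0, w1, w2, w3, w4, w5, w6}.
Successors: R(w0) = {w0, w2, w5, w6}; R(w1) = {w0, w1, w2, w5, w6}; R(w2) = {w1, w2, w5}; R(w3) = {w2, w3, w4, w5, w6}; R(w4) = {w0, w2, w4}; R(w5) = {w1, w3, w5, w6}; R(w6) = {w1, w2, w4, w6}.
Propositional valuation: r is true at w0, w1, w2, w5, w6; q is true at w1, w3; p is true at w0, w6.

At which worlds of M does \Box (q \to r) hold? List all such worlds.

w0, w1, w2, w4, w6

Let φ = \Box (q \to r). Evaluate φ at each world:
  w0 (successors {w0, w2, w5, w6}): φ is true.
  w1 (successors {w0, w1, w2, w5, w6}): φ is true.
  w2 (successors {w1, w2, w5}): φ is true.
  w3 (successors {w2, w3, w4, w5, w6}): φ is false.
  w4 (successors {w0, w2, w4}): φ is true.
  w5 (successors {w1, w3, w5, w6}): φ is false.
  w6 (successors {w1, w2, w4, w6}): φ is true.
For instance, at w0:
  At w0: \Box (q \to r) requires q \to r at every successor {w0, w2, w5, w6}.
    At w0: q \to r is true.
    At w2: q \to r is true.
    At w5: q \to r is true.
    At w6: q \to r is true.
  So \Box (q \to r) is true at w0.
Satisfying worlds: {w0, w1, w2, w4, w6}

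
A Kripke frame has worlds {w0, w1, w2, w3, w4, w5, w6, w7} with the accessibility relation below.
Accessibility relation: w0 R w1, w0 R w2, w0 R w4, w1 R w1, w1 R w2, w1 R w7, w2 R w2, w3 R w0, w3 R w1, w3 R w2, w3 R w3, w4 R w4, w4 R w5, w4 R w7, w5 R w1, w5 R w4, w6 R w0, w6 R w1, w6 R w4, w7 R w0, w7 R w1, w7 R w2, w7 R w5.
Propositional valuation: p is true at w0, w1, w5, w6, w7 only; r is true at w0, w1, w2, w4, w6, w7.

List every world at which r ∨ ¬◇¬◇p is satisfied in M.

w0, w1, w2, w4, w5, w6, w7

Let φ = r ∨ ¬◇¬◇p. Evaluate φ at each world:
  w0 (successors {w1, w2, w4}): φ is true.
  w1 (successors {w1, w2, w7}): φ is true.
  w2 (successors {w2}): φ is true.
  w3 (successors {w0, w1, w2, w3}): φ is false.
  w4 (successors {w4, w5, w7}): φ is true.
  w5 (successors {w1, w4}): φ is true.
  w6 (successors {w0, w1, w4}): φ is true.
  w7 (successors {w0, w1, w2, w5}): φ is true.
For instance, at w0:
  At w0: r is true, ¬◇¬◇p is false, so r ∨ ¬◇¬◇p is true.
    At w0: ◇¬◇p is true, so ¬◇¬◇p is false.
      At w0: ◇¬◇p requires ¬◇p at some successor in {w1, w2, w4}.
        ¬◇p holds at w2, so ◇¬◇p is true at w0.
Satisfying worlds: {w0, w1, w2, w4, w5, w6, w7}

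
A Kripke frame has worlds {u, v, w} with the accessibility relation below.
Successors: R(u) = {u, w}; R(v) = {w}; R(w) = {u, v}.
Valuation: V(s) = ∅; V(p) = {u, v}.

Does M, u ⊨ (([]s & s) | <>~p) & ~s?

Recall that []ψ holds at a world iff ψ holds at every accessible world, and <>ψ holds iff ψ holds at some accessible world.
At u: ([]s & s) | <>~p is true, ~s is true, so (([]s & s) | <>~p) & ~s is true.
  At u: []s & s is false, <>~p is true, so ([]s & s) | <>~p is true.
    At u: []s is false, s is false, so []s & s is false.
      At u: []s requires s at every successor {u, w}.
        s fails at u, so []s is false at u.
    At u: <>~p requires ~p at some successor in {u, w}.
      ~p holds at w, so <>~p is true at u.

Yes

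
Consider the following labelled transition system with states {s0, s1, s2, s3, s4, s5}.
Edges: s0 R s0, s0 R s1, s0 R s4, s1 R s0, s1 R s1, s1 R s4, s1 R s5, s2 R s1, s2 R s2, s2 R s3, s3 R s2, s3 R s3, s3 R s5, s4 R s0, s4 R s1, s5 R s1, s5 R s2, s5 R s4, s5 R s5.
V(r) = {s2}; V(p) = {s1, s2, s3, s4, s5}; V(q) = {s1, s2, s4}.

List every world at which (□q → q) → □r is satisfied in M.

none

Let φ = (□q → q) → □r. Evaluate φ at each world:
  s0 (successors {s0, s1, s4}): φ is false.
  s1 (successors {s0, s1, s4, s5}): φ is false.
  s2 (successors {s1, s2, s3}): φ is false.
  s3 (successors {s2, s3, s5}): φ is false.
  s4 (successors {s0, s1}): φ is false.
  s5 (successors {s1, s2, s4, s5}): φ is false.
For instance, at s0:
  At s0: □q → q is true, □r is false, so (□q → q) → □r is false.
    At s0: □q is false, q is false, so □q → q is true.
      At s0: □q requires q at every successor {s0, s1, s4}.
        q fails at s0, so □q is false at s0.
    At s0: □r requires r at every successor {s0, s1, s4}.
      r fails at s0, so □r is false at s0.
Satisfying worlds: none.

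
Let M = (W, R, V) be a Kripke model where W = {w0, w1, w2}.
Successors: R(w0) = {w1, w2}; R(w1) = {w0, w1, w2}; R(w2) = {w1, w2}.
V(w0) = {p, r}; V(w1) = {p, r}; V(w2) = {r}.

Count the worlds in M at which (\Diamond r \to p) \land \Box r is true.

2

Recall that \Box ψ holds at a world iff ψ holds at every accessible world, and \Diamond ψ holds iff ψ holds at some accessible world.
Let φ = (\Diamond r \to p) \land \Box r. Evaluate φ at each world:
  w0 (successors {w1, w2}): φ is true.
  w1 (successors {w0, w1, w2}): φ is true.
  w2 (successors {w1, w2}): φ is false.
For instance, at w2:
  At w2: \Diamond r \to p is false, \Box r is true, so (\Diamond r \to p) \land \Box r is false.
    At w2: \Diamond r is true, p is false, so \Diamond r \to p is false.
      At w2: \Diamond r requires r at some successor in {w1, w2}.
        r holds at w1, so \Diamond r is true at w2.
    At w2: \Box r requires r at every successor {w1, w2}.
      At w1: r is true.
      At w2: r is true.
    So \Box r is true at w2.
Satisfying worlds: {w0, w1}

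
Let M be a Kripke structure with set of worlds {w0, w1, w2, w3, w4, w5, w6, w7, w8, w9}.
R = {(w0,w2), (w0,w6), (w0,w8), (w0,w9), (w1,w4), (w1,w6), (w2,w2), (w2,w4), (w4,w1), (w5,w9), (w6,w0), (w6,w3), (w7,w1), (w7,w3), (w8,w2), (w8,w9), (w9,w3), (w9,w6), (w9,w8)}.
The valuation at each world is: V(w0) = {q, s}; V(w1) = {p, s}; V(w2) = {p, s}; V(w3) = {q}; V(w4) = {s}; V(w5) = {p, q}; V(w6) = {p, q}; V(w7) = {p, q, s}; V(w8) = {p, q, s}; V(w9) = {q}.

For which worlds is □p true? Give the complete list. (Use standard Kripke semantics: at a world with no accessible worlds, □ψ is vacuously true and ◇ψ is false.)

w3, w4

Let φ = □p. Evaluate φ at each world:
  w0 (successors {w2, w6, w8, w9}): φ is false.
  w1 (successors {w4, w6}): φ is false.
  w2 (successors {w2, w4}): φ is false.
  w3 (successors ∅): φ is true.
  w4 (successors {w1}): φ is true.
  w5 (successors {w9}): φ is false.
  w6 (successors {w0, w3}): φ is false.
  w7 (successors {w1, w3}): φ is false.
  w8 (successors {w2, w9}): φ is false.
  w9 (successors {w3, w6, w8}): φ is false.
For instance, at w1:
  At w1: □p requires p at every successor {w4, w6}.
    p fails at w4, so □p is false at w1.
Satisfying worlds: {w3, w4}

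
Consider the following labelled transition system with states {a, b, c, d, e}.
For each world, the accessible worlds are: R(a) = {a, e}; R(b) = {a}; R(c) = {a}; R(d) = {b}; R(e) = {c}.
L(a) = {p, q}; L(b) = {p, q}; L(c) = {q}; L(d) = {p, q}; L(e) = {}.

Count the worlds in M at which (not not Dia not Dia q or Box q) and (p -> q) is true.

Let φ = (not not Dia not Dia q or Box q) and (p -> q). Evaluate φ at each world:
  a (successors {a, e}): φ is false.
  b (successors {a}): φ is true.
  c (successors {a}): φ is true.
  d (successors {b}): φ is true.
  e (successors {c}): φ is true.
For instance, at c:
  At c: not not Dia not Dia q or Box q is true, p -> q is true, so (not not Dia not Dia q or Box q) and (p -> q) is true.
    At c: not not Dia not Dia q is false, Box q is true, so not not Dia not Dia q or Box q is true.
      At c: not Dia not Dia q is true, so not not Dia not Dia q is false.
      At c: Box q requires q at every successor {a}.
        At a: q is true.
      So Box q is true at c.
Satisfying worlds: {b, c, d, e}

4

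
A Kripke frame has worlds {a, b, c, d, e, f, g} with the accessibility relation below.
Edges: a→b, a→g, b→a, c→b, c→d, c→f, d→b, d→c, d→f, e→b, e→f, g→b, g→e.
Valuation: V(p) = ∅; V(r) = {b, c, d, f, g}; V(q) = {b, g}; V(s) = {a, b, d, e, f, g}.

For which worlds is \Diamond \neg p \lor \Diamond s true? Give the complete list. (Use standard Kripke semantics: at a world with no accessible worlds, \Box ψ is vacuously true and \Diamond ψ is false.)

a, b, c, d, e, g

Let φ = \Diamond \neg p \lor \Diamond s. Evaluate φ at each world:
  a (successors {b, g}): φ is true.
  b (successors {a}): φ is true.
  c (successors {b, d, f}): φ is true.
  d (successors {b, c, f}): φ is true.
  e (successors {b, f}): φ is true.
  f (successors ∅): φ is false.
  g (successors {b, e}): φ is true.
For instance, at c:
  At c: \Diamond \neg p is true, \Diamond s is true, so \Diamond \neg p \lor \Diamond s is true.
    At c: \Diamond \neg p requires \neg p at some successor in {b, d, f}.
      \neg p holds at b, so \Diamond \neg p is true at c.
    At c: \Diamond s requires s at some successor in {b, d, f}.
      s holds at b, so \Diamond s is true at c.
Satisfying worlds: {a, b, c, d, e, g}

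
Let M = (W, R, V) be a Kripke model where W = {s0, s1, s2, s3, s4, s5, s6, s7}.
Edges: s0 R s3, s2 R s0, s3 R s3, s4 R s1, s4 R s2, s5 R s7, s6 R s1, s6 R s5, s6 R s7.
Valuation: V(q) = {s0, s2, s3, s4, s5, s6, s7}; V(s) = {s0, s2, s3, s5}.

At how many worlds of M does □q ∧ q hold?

5

Let φ = □q ∧ q. Evaluate φ at each world:
  s0 (successors {s3}): φ is true.
  s1 (successors ∅): φ is false.
  s2 (successors {s0}): φ is true.
  s3 (successors {s3}): φ is true.
  s4 (successors {s1, s2}): φ is false.
  s5 (successors {s7}): φ is true.
  s6 (successors {s1, s5, s7}): φ is false.
  s7 (successors ∅): φ is true.
For instance, at s2:
  At s2: □q is true, q is true, so □q ∧ q is true.
    At s2: □q requires q at every successor {s0}.
      At s0: q is true.
    So □q is true at s2.
Satisfying worlds: {s0, s2, s3, s5, s7}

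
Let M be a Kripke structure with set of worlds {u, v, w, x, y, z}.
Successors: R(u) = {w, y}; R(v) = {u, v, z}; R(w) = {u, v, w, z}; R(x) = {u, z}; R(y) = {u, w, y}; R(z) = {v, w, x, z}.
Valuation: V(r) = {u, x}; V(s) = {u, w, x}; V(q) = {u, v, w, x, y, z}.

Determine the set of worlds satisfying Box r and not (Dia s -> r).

none

Recall that Box ψ holds at a world iff ψ holds at every accessible world, and Dia ψ holds iff ψ holds at some accessible world.
Let φ = Box r and not (Dia s -> r). Evaluate φ at each world:
  u (successors {w, y}): φ is false.
  v (successors {u, v, z}): φ is false.
  w (successors {u, v, w, z}): φ is false.
  x (successors {u, z}): φ is false.
  y (successors {u, w, y}): φ is false.
  z (successors {v, w, x, z}): φ is false.
For instance, at v:
  At v: Box r is false, not (Dia s -> r) is true, so Box r and not (Dia s -> r) is false.
    At v: Box r requires r at every successor {u, v, z}.
      r fails at v, so Box r is false at v.
    At v: Dia s -> r is false, so not (Dia s -> r) is true.
      At v: Dia s is true, r is false, so Dia s -> r is false.
Satisfying worlds: none.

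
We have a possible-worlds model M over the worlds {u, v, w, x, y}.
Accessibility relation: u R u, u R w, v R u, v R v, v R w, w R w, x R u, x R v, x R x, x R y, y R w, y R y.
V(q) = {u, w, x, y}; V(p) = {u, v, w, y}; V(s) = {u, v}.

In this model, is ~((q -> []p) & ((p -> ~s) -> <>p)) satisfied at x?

Yes

Recall that []ψ holds at a world iff ψ holds at every accessible world, and <>ψ holds iff ψ holds at some accessible world.
At x: (q -> []p) & ((p -> ~s) -> <>p) is false, so ~((q -> []p) & ((p -> ~s) -> <>p)) is true.
  At x: q -> []p is false, (p -> ~s) -> <>p is true, so (q -> []p) & ((p -> ~s) -> <>p) is false.
    At x: q is true, []p is false, so q -> []p is false.
      At x: []p requires p at every successor {u, v, x, y}.
        p fails at x, so []p is false at x.
    At x: p -> ~s is true, <>p is true, so (p -> ~s) -> <>p is true.
      At x: <>p requires p at some successor in {u, v, x, y}.
        p holds at u, so <>p is true at x.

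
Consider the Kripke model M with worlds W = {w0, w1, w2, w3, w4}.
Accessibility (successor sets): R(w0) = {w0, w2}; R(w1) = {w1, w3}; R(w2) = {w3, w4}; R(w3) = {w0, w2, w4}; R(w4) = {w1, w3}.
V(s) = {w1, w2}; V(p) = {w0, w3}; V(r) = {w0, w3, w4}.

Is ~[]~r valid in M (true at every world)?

Yes

Let φ = ~[]~r. Evaluate φ at each world:
  w0 (successors {w0, w2}): φ is true.
  w1 (successors {w1, w3}): φ is true.
  w2 (successors {w3, w4}): φ is true.
  w3 (successors {w0, w2, w4}): φ is true.
  w4 (successors {w1, w3}): φ is true.
For instance, at w2:
  At w2: []~r is false, so ~[]~r is true.
    At w2: []~r requires ~r at every successor {w3, w4}.
      ~r fails at w3, so []~r is false at w2.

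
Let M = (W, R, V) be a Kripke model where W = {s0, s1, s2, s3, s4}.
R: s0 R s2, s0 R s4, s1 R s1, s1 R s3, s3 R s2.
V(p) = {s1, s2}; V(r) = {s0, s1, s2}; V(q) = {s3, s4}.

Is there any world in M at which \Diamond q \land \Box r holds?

Recall that \Box ψ holds at a world iff ψ holds at every accessible world, and \Diamond ψ holds iff ψ holds at some accessible world.
Let φ = \Diamond q \land \Box r. Evaluate φ at each world:
  s0 (successors {s2, s4}): φ is false.
  s1 (successors {s1, s3}): φ is false.
  s2 (successors ∅): φ is false.
  s3 (successors {s2}): φ is false.
  s4 (successors ∅): φ is false.
For instance, at s1:
  At s1: \Diamond q is true, \Box r is false, so \Diamond q \land \Box r is false.
    At s1: \Diamond q requires q at some successor in {s1, s3}.
      q holds at s3, so \Diamond q is true at s1.
    At s1: \Box r requires r at every successor {s1, s3}.
      r fails at s3, so \Box r is false at s1.

No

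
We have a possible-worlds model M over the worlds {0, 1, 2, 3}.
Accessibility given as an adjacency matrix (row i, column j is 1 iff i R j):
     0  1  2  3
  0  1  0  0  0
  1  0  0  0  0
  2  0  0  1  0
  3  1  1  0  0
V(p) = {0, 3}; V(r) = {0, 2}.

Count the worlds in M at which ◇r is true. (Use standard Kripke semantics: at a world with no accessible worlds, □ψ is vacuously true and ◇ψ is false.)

3

Let φ = ◇r. Evaluate φ at each world:
  0 (successors {0}): φ is true.
  1 (successors ∅): φ is false.
  2 (successors {2}): φ is true.
  3 (successors {0, 1}): φ is true.
For instance, at 2:
  At 2: ◇r requires r at some successor in {2}.
    r holds at 2, so ◇r is true at 2.
Satisfying worlds: {0, 2, 3}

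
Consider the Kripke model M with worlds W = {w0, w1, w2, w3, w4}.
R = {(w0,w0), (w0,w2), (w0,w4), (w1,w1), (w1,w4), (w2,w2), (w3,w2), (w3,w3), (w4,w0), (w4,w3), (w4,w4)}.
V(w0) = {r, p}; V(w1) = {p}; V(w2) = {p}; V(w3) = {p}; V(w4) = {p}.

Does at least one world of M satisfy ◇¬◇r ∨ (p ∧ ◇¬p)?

Recall that ◇ψ holds at a world iff ψ holds at some accessible world.
Let φ = ◇¬◇r ∨ (p ∧ ◇¬p). Evaluate φ at each world:
  w0 (successors {w0, w2, w4}): φ is true.
  w1 (successors {w1, w4}): φ is true.
  w2 (successors {w2}): φ is true.
  w3 (successors {w2, w3}): φ is true.
  w4 (successors {w0, w3, w4}): φ is true.
Detail at w0 (witness):
  At w0: ◇¬◇r is true, p ∧ ◇¬p is false, so ◇¬◇r ∨ (p ∧ ◇¬p) is true.
    At w0: ◇¬◇r requires ¬◇r at some successor in {w0, w2, w4}.
      ¬◇r holds at w2, so ◇¬◇r is true at w0.
    At w0: p is true, ◇¬p is false, so p ∧ ◇¬p is false.
      At w0: ◇¬p requires ¬p at some successor in {w0, w2, w4}.
        At w0: ¬p is false.
        At w2: ¬p is false.
        At w4: ¬p is false.
      So ◇¬p is false at w0.

Yes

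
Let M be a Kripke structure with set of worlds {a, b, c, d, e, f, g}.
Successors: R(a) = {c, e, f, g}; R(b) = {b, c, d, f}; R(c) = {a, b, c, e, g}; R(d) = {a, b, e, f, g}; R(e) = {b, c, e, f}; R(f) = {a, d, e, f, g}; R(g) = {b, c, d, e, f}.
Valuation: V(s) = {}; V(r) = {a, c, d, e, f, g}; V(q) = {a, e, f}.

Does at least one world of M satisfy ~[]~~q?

Yes

Let φ = ~[]~~q. Evaluate φ at each world:
  a (successors {c, e, f, g}): φ is true.
  b (successors {b, c, d, f}): φ is true.
  c (successors {a, b, c, e, g}): φ is true.
  d (successors {a, b, e, f, g}): φ is true.
  e (successors {b, c, e, f}): φ is true.
  f (successors {a, d, e, f, g}): φ is true.
  g (successors {b, c, d, e, f}): φ is true.
Detail at a (witness):
  At a: []~~q is false, so ~[]~~q is true.
    At a: []~~q requires ~~q at every successor {c, e, f, g}.
      ~~q fails at c, so []~~q is false at a.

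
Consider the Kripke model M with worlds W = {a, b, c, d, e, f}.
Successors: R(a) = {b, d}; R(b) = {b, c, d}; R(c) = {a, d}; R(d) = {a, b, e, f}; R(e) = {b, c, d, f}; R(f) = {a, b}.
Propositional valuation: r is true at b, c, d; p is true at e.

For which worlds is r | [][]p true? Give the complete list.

Let φ = r | [][]p. Evaluate φ at each world:
  a (successors {b, d}): φ is false.
  b (successors {b, c, d}): φ is true.
  c (successors {a, d}): φ is true.
  d (successors {a, b, e, f}): φ is true.
  e (successors {b, c, d, f}): φ is false.
  f (successors {a, b}): φ is false.
For instance, at b:
  At b: r is true, [][]p is false, so r | [][]p is true.
    At b: [][]p requires []p at every successor {b, c, d}.
      []p fails at b, so [][]p is false at b.
Satisfying worlds: {b, c, d}

b, c, d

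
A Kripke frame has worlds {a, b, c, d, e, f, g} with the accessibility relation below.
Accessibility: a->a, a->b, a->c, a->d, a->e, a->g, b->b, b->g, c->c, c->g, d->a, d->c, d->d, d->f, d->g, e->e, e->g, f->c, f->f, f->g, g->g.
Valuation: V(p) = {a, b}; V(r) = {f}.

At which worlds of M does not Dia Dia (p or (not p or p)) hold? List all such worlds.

Let φ = not Dia Dia (p or (not p or p)). Evaluate φ at each world:
  a (successors {a, b, c, d, e, g}): φ is false.
  b (successors {b, g}): φ is false.
  c (successors {c, g}): φ is false.
  d (successors {a, c, d, f, g}): φ is false.
  e (successors {e, g}): φ is false.
  f (successors {c, f, g}): φ is false.
  g (successors {g}): φ is false.
For instance, at e:
  At e: Dia Dia (p or (not p or p)) is true, so not Dia Dia (p or (not p or p)) is false.
    At e: Dia Dia (p or (not p or p)) requires Dia (p or (not p or p)) at some successor in {e, g}.
      Dia (p or (not p or p)) holds at e, so Dia Dia (p or (not p or p)) is true at e.
Satisfying worlds: none.

none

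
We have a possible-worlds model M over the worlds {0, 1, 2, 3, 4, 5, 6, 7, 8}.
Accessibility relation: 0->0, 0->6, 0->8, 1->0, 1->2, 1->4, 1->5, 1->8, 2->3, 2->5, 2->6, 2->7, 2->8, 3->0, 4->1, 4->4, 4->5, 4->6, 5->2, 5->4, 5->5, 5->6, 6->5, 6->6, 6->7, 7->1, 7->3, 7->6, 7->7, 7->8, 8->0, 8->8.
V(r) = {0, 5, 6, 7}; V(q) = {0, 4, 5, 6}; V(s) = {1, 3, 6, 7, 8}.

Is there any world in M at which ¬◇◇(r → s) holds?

Let φ = ¬◇◇(r → s). Evaluate φ at each world:
  0 (successors {0, 6, 8}): φ is false.
  1 (successors {0, 2, 4, 5, 8}): φ is false.
  2 (successors {3, 5, 6, 7, 8}): φ is false.
  3 (successors {0}): φ is false.
  4 (successors {1, 4, 5, 6}): φ is false.
  5 (successors {2, 4, 5, 6}): φ is false.
  6 (successors {5, 6, 7}): φ is false.
  7 (successors {1, 3, 6, 7, 8}): φ is false.
  8 (successors {0, 8}): φ is false.
For instance, at 5:
  At 5: ◇◇(r → s) is true, so ¬◇◇(r → s) is false.
    At 5: ◇◇(r → s) requires ◇(r → s) at some successor in {2, 4, 5, 6}.
      ◇(r → s) holds at 2, so ◇◇(r → s) is true at 5.

No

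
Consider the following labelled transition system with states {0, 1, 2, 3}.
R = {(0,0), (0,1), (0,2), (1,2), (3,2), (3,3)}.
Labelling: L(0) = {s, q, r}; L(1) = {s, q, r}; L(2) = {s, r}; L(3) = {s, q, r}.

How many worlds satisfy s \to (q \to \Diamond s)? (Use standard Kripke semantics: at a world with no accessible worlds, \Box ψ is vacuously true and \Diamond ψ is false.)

4

Let φ = s \to (q \to \Diamond s). Evaluate φ at each world:
  0 (successors {0, 1, 2}): φ is true.
  1 (successors {2}): φ is true.
  2 (successors ∅): φ is true.
  3 (successors {2, 3}): φ is true.
For instance, at 1:
  At 1: s is true, q \to \Diamond s is true, so s \to (q \to \Diamond s) is true.
    At 1: q is true, \Diamond s is true, so q \to \Diamond s is true.
      At 1: \Diamond s requires s at some successor in {2}.
        s holds at 2, so \Diamond s is true at 1.
Satisfying worlds: {0, 1, 2, 3}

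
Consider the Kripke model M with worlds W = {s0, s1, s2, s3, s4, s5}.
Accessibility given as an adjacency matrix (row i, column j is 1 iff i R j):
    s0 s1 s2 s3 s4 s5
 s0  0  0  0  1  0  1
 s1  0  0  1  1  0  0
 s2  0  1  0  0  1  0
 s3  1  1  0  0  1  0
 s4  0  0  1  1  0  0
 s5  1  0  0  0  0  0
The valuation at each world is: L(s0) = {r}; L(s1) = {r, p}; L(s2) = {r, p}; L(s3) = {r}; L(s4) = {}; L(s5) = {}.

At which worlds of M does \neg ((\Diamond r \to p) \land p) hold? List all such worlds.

Recall that \Diamond ψ holds at a world iff ψ holds at some accessible world.
Let φ = \neg ((\Diamond r \to p) \land p). Evaluate φ at each world:
  s0 (successors {s3, s5}): φ is true.
  s1 (successors {s2, s3}): φ is false.
  s2 (successors {s1, s4}): φ is false.
  s3 (successors {s0, s1, s4}): φ is true.
  s4 (successors {s2, s3}): φ is true.
  s5 (successors {s0}): φ is true.
For instance, at s2:
  At s2: (\Diamond r \to p) \land p is true, so \neg ((\Diamond r \to p) \land p) is false.
    At s2: \Diamond r \to p is true, p is true, so (\Diamond r \to p) \land p is true.
      At s2: \Diamond r is true, p is true, so \Diamond r \to p is true.
Satisfying worlds: {s0, s3, s4, s5}

s0, s3, s4, s5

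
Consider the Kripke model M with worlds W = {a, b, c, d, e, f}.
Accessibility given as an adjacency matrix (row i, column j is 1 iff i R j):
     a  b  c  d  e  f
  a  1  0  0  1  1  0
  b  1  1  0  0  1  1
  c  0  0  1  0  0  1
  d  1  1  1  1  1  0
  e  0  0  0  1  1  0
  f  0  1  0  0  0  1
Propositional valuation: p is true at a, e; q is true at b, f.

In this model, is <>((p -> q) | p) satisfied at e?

Yes

At e: <>((p -> q) | p) requires (p -> q) | p at some successor in {d, e}.
  (p -> q) | p holds at d, so <>((p -> q) | p) is true at e.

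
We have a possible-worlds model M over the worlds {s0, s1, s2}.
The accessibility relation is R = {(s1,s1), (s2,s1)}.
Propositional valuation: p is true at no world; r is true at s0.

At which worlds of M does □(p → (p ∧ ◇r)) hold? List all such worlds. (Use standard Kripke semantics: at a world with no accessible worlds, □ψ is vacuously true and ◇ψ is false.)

s0, s1, s2

Let φ = □(p → (p ∧ ◇r)). Evaluate φ at each world:
  s0 (successors ∅): φ is true.
  s1 (successors {s1}): φ is true.
  s2 (successors {s1}): φ is true.
For instance, at s1:
  At s1: □(p → (p ∧ ◇r)) requires p → (p ∧ ◇r) at every successor {s1}.
      At s1: p is false, p ∧ ◇r is false, so p → (p ∧ ◇r) is true.
  So □(p → (p ∧ ◇r)) is true at s1.
Satisfying worlds: {s0, s1, s2}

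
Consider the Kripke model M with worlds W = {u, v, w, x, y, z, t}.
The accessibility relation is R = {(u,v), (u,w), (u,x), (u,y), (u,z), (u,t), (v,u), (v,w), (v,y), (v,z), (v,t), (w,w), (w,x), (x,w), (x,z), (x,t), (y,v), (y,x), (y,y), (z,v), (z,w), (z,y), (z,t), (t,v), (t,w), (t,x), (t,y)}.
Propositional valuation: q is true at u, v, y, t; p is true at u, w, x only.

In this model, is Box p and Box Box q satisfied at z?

No

At z: Box p is false, Box Box q is false, so Box p and Box Box q is false.
  At z: Box p requires p at every successor {v, w, y, t}.
    p fails at v, so Box p is false at z.
  At z: Box Box q requires Box q at every successor {v, w, y, t}.
    Box q fails at v, so Box Box q is false at z.
      At v: Box q requires q at every successor {u, w, y, z, t}.
        q fails at w, so Box q is false at v.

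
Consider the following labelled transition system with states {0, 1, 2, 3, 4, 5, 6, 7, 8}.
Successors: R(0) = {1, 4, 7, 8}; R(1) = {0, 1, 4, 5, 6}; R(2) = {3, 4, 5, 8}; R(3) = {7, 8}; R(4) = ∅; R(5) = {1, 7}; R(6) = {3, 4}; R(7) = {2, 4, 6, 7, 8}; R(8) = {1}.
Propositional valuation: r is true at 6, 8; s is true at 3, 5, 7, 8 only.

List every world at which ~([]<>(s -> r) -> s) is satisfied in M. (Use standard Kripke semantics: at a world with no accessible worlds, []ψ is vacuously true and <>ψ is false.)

4

Let φ = ~([]<>(s -> r) -> s). Evaluate φ at each world:
  0 (successors {1, 4, 7, 8}): φ is false.
  1 (successors {0, 1, 4, 5, 6}): φ is false.
  2 (successors {3, 4, 5, 8}): φ is false.
  3 (successors {7, 8}): φ is false.
  4 (successors ∅): φ is true.
  5 (successors {1, 7}): φ is false.
  6 (successors {3, 4}): φ is false.
  7 (successors {2, 4, 6, 7, 8}): φ is false.
  8 (successors {1}): φ is false.
For instance, at 5:
  At 5: []<>(s -> r) -> s is true, so ~([]<>(s -> r) -> s) is false.
    At 5: []<>(s -> r) is true, s is true, so []<>(s -> r) -> s is true.
      At 5: []<>(s -> r) requires <>(s -> r) at every successor {1, 7}.
        At 1: <>(s -> r) is true.
        At 7: <>(s -> r) is true.
      So []<>(s -> r) is true at 5.
Satisfying worlds: {4}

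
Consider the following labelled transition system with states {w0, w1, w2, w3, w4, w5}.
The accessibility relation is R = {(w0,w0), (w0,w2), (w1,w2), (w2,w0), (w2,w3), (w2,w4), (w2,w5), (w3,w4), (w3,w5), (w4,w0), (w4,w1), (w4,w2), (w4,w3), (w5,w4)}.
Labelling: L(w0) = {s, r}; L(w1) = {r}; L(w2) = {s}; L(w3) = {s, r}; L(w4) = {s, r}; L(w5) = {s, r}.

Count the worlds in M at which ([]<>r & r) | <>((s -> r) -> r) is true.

Let φ = ([]<>r & r) | <>((s -> r) -> r). Evaluate φ at each world:
  w0 (successors {w0, w2}): φ is true.
  w1 (successors {w2}): φ is true.
  w2 (successors {w0, w3, w4, w5}): φ is true.
  w3 (successors {w4, w5}): φ is true.
  w4 (successors {w0, w1, w2, w3}): φ is true.
  w5 (successors {w4}): φ is true.
For instance, at w4:
  At w4: []<>r & r is false, <>((s -> r) -> r) is true, so ([]<>r & r) | <>((s -> r) -> r) is true.
    At w4: []<>r is false, r is true, so []<>r & r is false.
      At w4: []<>r requires <>r at every successor {w0, w1, w2, w3}.
        <>r fails at w1, so []<>r is false at w4.
    At w4: <>((s -> r) -> r) requires (s -> r) -> r at some successor in {w0, w1, w2, w3}.
      (s -> r) -> r holds at w0, so <>((s -> r) -> r) is true at w4.
Satisfying worlds: {w0, w1, w2, w3, w4, w5}

6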